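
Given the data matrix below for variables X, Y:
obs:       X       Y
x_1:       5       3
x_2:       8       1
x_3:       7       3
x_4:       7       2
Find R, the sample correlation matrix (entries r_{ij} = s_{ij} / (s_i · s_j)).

Step 1 — column means:
  mean(X) = (5 + 8 + 7 + 7) / 4 = 27/4 = 6.75
  mean(Y) = (3 + 1 + 3 + 2) / 4 = 9/4 = 2.25

Step 2 — sample variances and covariances s[i,j] = (1/(n-1)) · Σ_k (x_{k,i} - mean_i) · (x_{k,j} - mean_j), with n-1 = 3:
  s[X,X] = ((-1.75)·(-1.75) + (1.25)·(1.25) + (0.25)·(0.25) + (0.25)·(0.25)) / 3 = 4.75/3 = 1.5833
  s[X,Y] = ((-1.75)·(0.75) + (1.25)·(-1.25) + (0.25)·(0.75) + (0.25)·(-0.25)) / 3 = -2.75/3 = -0.9167
  s[Y,Y] = ((0.75)·(0.75) + (-1.25)·(-1.25) + (0.75)·(0.75) + (-0.25)·(-0.25)) / 3 = 2.75/3 = 0.9167
  Sample standard deviations s_i = √(s[i,i]):
  s(X) = √(1.5833) = 1.2583
  s(Y) = √(0.9167) = 0.9574

Step 3 — r_{ij} = s_{ij} / (s_i · s_j):
  r[X,X] = 1 (diagonal).
  r[X,Y] = -0.9167 / (1.2583 · 0.9574) = -0.9167 / 1.2047 = -0.7609
  r[Y,Y] = 1 (diagonal).

R is symmetric with unit diagonal. Assembling:

R = [[1, -0.7609],
 [-0.7609, 1]]


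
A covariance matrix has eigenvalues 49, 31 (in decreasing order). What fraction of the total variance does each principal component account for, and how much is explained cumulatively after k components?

Step 1 — total variance = trace(Sigma) = Σ λ_i = 49 + 31 = 80.

Step 2 — fraction explained by component i = λ_i / Σ λ:
  PC1: 49/80 = 0.6125
  PC2: 31/80 = 0.3875

Step 3 — cumulative fraction after k components = (λ_1 + ... + λ_k) / Σ λ:
  k = 1: 49/80 = 0.6125
  k = 2: (49 + 31)/80 = 80/80 = 1

Summary (fraction, with percent):

explained: PC1 0.6125 (61.25%), PC2 0.3875 (38.75%);  cumulative: 0.6125, 1


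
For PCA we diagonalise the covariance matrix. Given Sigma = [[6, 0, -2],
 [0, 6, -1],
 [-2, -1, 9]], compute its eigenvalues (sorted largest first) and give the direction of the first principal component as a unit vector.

Step 1 — characteristic polynomial p(λ) = det(λI - Sigma) = λ³ - tr·λ² + c_1·λ - det, where tr = trace, c_1 = sum of the principal 2×2 minors, det = det(Sigma):
  tr = 6 + 6 + 9 = 21,
  c_1 = (6·6 - (0)²) + (6·9 - (-2)²) + (6·9 - (-1)²) = 36 + 50 + 53 = 139,
  det = 6·(6·9 - (-1)²) - (0)·((0)·9 - (-1)·(-2)) + (-2)·((0)·(-1) - 6·(-2)) = 6·(53) - (0)·(-2) + (-2)·(12) = 294.
  So p(λ) = λ³ - 21λ² + 139λ - 294.
Step 2 — look for an integer root (rational root theorem: any rational root is an integer divisor of 294). Testing λ = 6:
  p(6) = 216 - 756 + 834 - 294 = 0  ✓
  Dividing out (λ - 6): p(λ) = (λ - 6)(λ² - 15λ + 49).
Step 3 — remaining eigenvalues from the quadratic λ² - 15λ + 49 = 0:
  Δ = 15² - 4·49 = 225 - 196 = 29,  λ = (15 ± √29)/2 = (15 ± 5.3852)/2 ≈ 10.1926 or 4.8074.
  Sorted: λ_1 = 10.1926,  λ_2 = 6,  λ_3 = 4.8074  (check: sum = 21 = tr ✓).

Step 4 — unit eigenvector for λ_1 ≈ 10.1926: v spans the null space of (Sigma - λ_1 I), whose rows are
  r_1 = (-4.1926, 0, -2),  r_2 = (0, -4.1926, -1),  r_3 = (-2, -1, -1.1926).
  v is orthogonal to every row, so take v ∝ r_1 × r_2 = ((0)·(-1) - (-2)·(-4.1926), (-2)·(0) - (-4.1926)·(-1), (-4.1926)·(-4.1926) - (0)·(0)) ≈ (-8.3852, -4.1926, 17.5777).
  Rescale (multiply by -1 so the first nonzero entry is positive): u = (8.3852, 4.1926, -17.5777).
  ||u|| = √((8.3852)² + (4.1926)² + (-17.5777)²) = √(396.8659) ≈ 19.9215,  v_1 = u/||u|| ≈ (0.4209, 0.2105, -0.8824) (||v_1|| = 1).

λ_1 = 10.1926,  λ_2 = 6,  λ_3 = 4.8074;  v_1 ≈ (0.4209, 0.2105, -0.8824)


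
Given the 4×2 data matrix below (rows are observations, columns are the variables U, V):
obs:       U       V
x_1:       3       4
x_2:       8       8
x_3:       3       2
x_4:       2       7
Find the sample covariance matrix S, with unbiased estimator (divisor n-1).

Step 1 — column means:
  mean(U) = (3 + 8 + 3 + 2) / 4 = 16/4 = 4
  mean(V) = (4 + 8 + 2 + 7) / 4 = 21/4 = 5.25

Step 2 — sample covariance S[i,j] = (1/(n-1)) · Σ_k (x_{k,i} - mean_i) · (x_{k,j} - mean_j), with n-1 = 3.
  S[U,U] = ((-1)·(-1) + (4)·(4) + (-1)·(-1) + (-2)·(-2)) / 3 = 22/3 = 7.3333
  S[U,V] = ((-1)·(-1.25) + (4)·(2.75) + (-1)·(-3.25) + (-2)·(1.75)) / 3 = 12/3 = 4
  S[V,V] = ((-1.25)·(-1.25) + (2.75)·(2.75) + (-3.25)·(-3.25) + (1.75)·(1.75)) / 3 = 22.75/3 = 7.5833

S is symmetric (S[j,i] = S[i,j]). Assembling:

S = [[7.3333, 4],
 [4, 7.5833]]


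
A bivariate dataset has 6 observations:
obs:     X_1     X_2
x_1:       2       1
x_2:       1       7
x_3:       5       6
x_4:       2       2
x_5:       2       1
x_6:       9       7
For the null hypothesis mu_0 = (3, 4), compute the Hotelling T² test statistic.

Step 1 — sample mean vector:
  mean(X_1) = (2 + 1 + 5 + 2 + 2 + 9) / 6 = 21/6 = 3.5
  mean(X_2) = (1 + 7 + 6 + 2 + 1 + 7) / 6 = 24/6 = 4
  x̄ = (3.5, 4),  deviation x̄ - mu_0 = (3.5, 4) - (3, 4) = (0.5, 0).

Step 2 — sample covariance matrix, S[i,j] = (1/(n-1)) · Σ_k (x_{k,i} - mean_i) · (x_{k,j} - mean_j), divisor n-1 = 5:
  S[X_1,X_1] = ((-1.5)·(-1.5) + (-2.5)·(-2.5) + (1.5)·(1.5) + (-1.5)·(-1.5) + (-1.5)·(-1.5) + (5.5)·(5.5)) / 5 = 45.5/5 = 9.1
  S[X_1,X_2] = ((-1.5)·(-3) + (-2.5)·(3) + (1.5)·(2) + (-1.5)·(-2) + (-1.5)·(-3) + (5.5)·(3)) / 5 = 24/5 = 4.8
  S[X_2,X_2] = ((-3)·(-3) + (3)·(3) + (2)·(2) + (-2)·(-2) + (-3)·(-3) + (3)·(3)) / 5 = 44/5 = 8.8
  S = [[9.1, 4.8],
 [4.8, 8.8]].

Step 3 — invert S. det(S) = 9.1·8.8 - (4.8)² = 57.04.
  S^{-1} = (1/det) · [[d, -b], [-b, a]] = [[0.1543, -0.0842],
 [-0.0842, 0.1595]].

Step 4 — quadratic form (x̄ - mu_0)^T · S^{-1} · (x̄ - mu_0):
  S^{-1} · (x̄ - mu_0) = (0.0771, -0.0421),
  (x̄ - mu_0)^T · [...] = (0.5)·(0.0771) + (0)·(-0.0421) = 0.0386.

Step 5 — scale by n: T² = 6 · 0.0386 = 0.2314.

T² ≈ 0.2314


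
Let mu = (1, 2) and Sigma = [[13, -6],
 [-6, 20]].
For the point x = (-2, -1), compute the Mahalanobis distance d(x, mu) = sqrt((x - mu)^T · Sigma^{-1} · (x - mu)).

Step 1 — centre the observation: (x - mu) = (-3, -3).

Step 2 — invert Sigma. det(Sigma) = 13·20 - (-6)² = 224.
  Sigma^{-1} = (1/det) · [[d, -b], [-b, a]] = [[0.0893, 0.0268],
 [0.0268, 0.058]].

Step 3 — form the quadratic (x - mu)^T · Sigma^{-1} · (x - mu):
  Sigma^{-1} · (x - mu) = (-0.3482, -0.2545).
  (x - mu)^T · [Sigma^{-1} · (x - mu)] = (-3)·(-0.3482) + (-3)·(-0.2545) = 1.808.

Step 4 — take square root: d = √(1.808) ≈ 1.3446.

d(x, mu) = √(1.808) ≈ 1.3446


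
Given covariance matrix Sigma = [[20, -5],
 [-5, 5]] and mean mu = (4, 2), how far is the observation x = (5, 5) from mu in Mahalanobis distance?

Step 1 — centre the observation: (x - mu) = (1, 3).

Step 2 — invert Sigma. det(Sigma) = 20·5 - (-5)² = 75.
  Sigma^{-1} = (1/det) · [[d, -b], [-b, a]] = [[0.0667, 0.0667],
 [0.0667, 0.2667]].

Step 3 — form the quadratic (x - mu)^T · Sigma^{-1} · (x - mu):
  Sigma^{-1} · (x - mu) = (0.2667, 0.8667).
  (x - mu)^T · [Sigma^{-1} · (x - mu)] = (1)·(0.2667) + (3)·(0.8667) = 2.8667.

Step 4 — take square root: d = √(2.8667) ≈ 1.6931.

d(x, mu) = √(2.8667) ≈ 1.6931


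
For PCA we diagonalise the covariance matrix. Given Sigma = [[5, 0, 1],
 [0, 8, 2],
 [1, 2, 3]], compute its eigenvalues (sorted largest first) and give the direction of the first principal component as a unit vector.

Step 1 — characteristic polynomial p(λ) = det(λI - Sigma) = λ³ - tr·λ² + c_1·λ - det, where tr = trace, c_1 = sum of the principal 2×2 minors, det = det(Sigma):
  tr = 5 + 8 + 3 = 16,
  c_1 = (5·8 - (0)²) + (5·3 - (1)²) + (8·3 - (2)²) = 40 + 14 + 20 = 74,
  det = 5·(8·3 - (2)²) - (0)·((0)·3 - (2)·(1)) + (1)·((0)·(2) - 8·(1)) = 5·(20) - (0)·(-2) + (1)·(-8) = 92.
  So p(λ) = λ³ - 16λ² + 74λ - 92.
Step 2 — look for an integer root (rational root theorem: any rational root is an integer divisor of 92). Testing λ = 2:
  p(2) = 8 - 64 + 148 - 92 = 0  ✓
  Dividing out (λ - 2): p(λ) = (λ - 2)(λ² - 14λ + 46).
Step 3 — remaining eigenvalues from the quadratic λ² - 14λ + 46 = 0:
  Δ = 14² - 4·46 = 196 - 184 = 12,  λ = (14 ± √12)/2 = (14 ± 3.4641)/2 ≈ 8.7321 or 5.2679.
  Sorted: λ_1 = 8.7321,  λ_2 = 5.2679,  λ_3 = 2  (check: sum = 16 = tr ✓).

Step 4 — unit eigenvector for λ_1 ≈ 8.7321: v spans the null space of (Sigma - λ_1 I), whose rows are
  r_1 = (-3.7321, 0, 1),  r_2 = (0, -0.7321, 2),  r_3 = (1, 2, -5.7321).
  v is orthogonal to every row, so take v ∝ r_1 × r_2 = ((0)·(2) - (1)·(-0.7321), (1)·(0) - (-3.7321)·(2), (-3.7321)·(-0.7321) - (0)·(0)) ≈ (0.7321, 7.4641, 2.7321).
  Let u = (0.7321, 7.4641, 2.7321).
  ||u|| = √((0.7321)² + (7.4641)² + (2.7321)²) = √(63.7128) ≈ 7.982,  v_1 = u/||u|| ≈ (0.0917, 0.9351, 0.3423) (||v_1|| = 1).

λ_1 = 8.7321,  λ_2 = 5.2679,  λ_3 = 2;  v_1 ≈ (0.0917, 0.9351, 0.3423)


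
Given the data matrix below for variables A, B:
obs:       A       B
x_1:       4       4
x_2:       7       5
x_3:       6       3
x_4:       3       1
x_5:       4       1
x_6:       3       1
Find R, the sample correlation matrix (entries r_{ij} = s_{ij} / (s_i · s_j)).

Step 1 — column means:
  mean(A) = (4 + 7 + 6 + 3 + 4 + 3) / 6 = 27/6 = 4.5
  mean(B) = (4 + 5 + 3 + 1 + 1 + 1) / 6 = 15/6 = 2.5

Step 2 — sample variances and covariances s[i,j] = (1/(n-1)) · Σ_k (x_{k,i} - mean_i) · (x_{k,j} - mean_j), with n-1 = 5:
  s[A,A] = ((-0.5)·(-0.5) + (2.5)·(2.5) + (1.5)·(1.5) + (-1.5)·(-1.5) + (-0.5)·(-0.5) + (-1.5)·(-1.5)) / 5 = 13.5/5 = 2.7
  s[A,B] = ((-0.5)·(1.5) + (2.5)·(2.5) + (1.5)·(0.5) + (-1.5)·(-1.5) + (-0.5)·(-1.5) + (-1.5)·(-1.5)) / 5 = 11.5/5 = 2.3
  s[B,B] = ((1.5)·(1.5) + (2.5)·(2.5) + (0.5)·(0.5) + (-1.5)·(-1.5) + (-1.5)·(-1.5) + (-1.5)·(-1.5)) / 5 = 15.5/5 = 3.1
  Sample standard deviations s_i = √(s[i,i]):
  s(A) = √(2.7) = 1.6432
  s(B) = √(3.1) = 1.7607

Step 3 — r_{ij} = s_{ij} / (s_i · s_j):
  r[A,A] = 1 (diagonal).
  r[A,B] = 2.3 / (1.6432 · 1.7607) = 2.3 / 2.8931 = 0.795
  r[B,B] = 1 (diagonal).

R is symmetric with unit diagonal. Assembling:

R = [[1, 0.795],
 [0.795, 1]]


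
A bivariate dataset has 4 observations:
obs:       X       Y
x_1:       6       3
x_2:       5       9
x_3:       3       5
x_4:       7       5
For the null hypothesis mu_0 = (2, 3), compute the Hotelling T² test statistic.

Step 1 — sample mean vector:
  mean(X) = (6 + 5 + 3 + 7) / 4 = 21/4 = 5.25
  mean(Y) = (3 + 9 + 5 + 5) / 4 = 22/4 = 5.5
  x̄ = (5.25, 5.5),  deviation x̄ - mu_0 = (5.25, 5.5) - (2, 3) = (3.25, 2.5).

Step 2 — sample covariance matrix, S[i,j] = (1/(n-1)) · Σ_k (x_{k,i} - mean_i) · (x_{k,j} - mean_j), divisor n-1 = 3:
  S[X,X] = ((0.75)·(0.75) + (-0.25)·(-0.25) + (-2.25)·(-2.25) + (1.75)·(1.75)) / 3 = 8.75/3 = 2.9167
  S[X,Y] = ((0.75)·(-2.5) + (-0.25)·(3.5) + (-2.25)·(-0.5) + (1.75)·(-0.5)) / 3 = -2.5/3 = -0.8333
  S[Y,Y] = ((-2.5)·(-2.5) + (3.5)·(3.5) + (-0.5)·(-0.5) + (-0.5)·(-0.5)) / 3 = 19/3 = 6.3333
  S = [[2.9167, -0.8333],
 [-0.8333, 6.3333]].

Step 3 — invert S. det(S) = 2.9167·6.3333 - (-0.8333)² = 17.7778.
  S^{-1} = (1/det) · [[d, -b], [-b, a]] = [[0.3562, 0.0469],
 [0.0469, 0.1641]].

Step 4 — quadratic form (x̄ - mu_0)^T · S^{-1} · (x̄ - mu_0):
  S^{-1} · (x̄ - mu_0) = (1.275, 0.5625),
  (x̄ - mu_0)^T · [...] = (3.25)·(1.275) + (2.5)·(0.5625) = 5.55.

Step 5 — scale by n: T² = 4 · 5.55 = 22.2.

T² ≈ 22.2


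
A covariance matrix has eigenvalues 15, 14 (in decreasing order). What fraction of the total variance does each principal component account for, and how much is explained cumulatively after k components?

Step 1 — total variance = trace(Sigma) = Σ λ_i = 15 + 14 = 29.

Step 2 — fraction explained by component i = λ_i / Σ λ:
  PC1: 15/29 = 0.5172
  PC2: 14/29 = 0.4828

Step 3 — cumulative fraction after k components = (λ_1 + ... + λ_k) / Σ λ:
  k = 1: 15/29 = 0.5172
  k = 2: (15 + 14)/29 = 29/29 = 1

Summary (fraction, with percent):

explained: PC1 0.5172 (51.72%), PC2 0.4828 (48.28%);  cumulative: 0.5172, 1


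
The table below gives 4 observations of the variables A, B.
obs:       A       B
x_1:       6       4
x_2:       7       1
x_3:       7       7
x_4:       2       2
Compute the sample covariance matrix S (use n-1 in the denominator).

Step 1 — column means:
  mean(A) = (6 + 7 + 7 + 2) / 4 = 22/4 = 5.5
  mean(B) = (4 + 1 + 7 + 2) / 4 = 14/4 = 3.5

Step 2 — sample covariance S[i,j] = (1/(n-1)) · Σ_k (x_{k,i} - mean_i) · (x_{k,j} - mean_j), with n-1 = 3.
  S[A,A] = ((0.5)·(0.5) + (1.5)·(1.5) + (1.5)·(1.5) + (-3.5)·(-3.5)) / 3 = 17/3 = 5.6667
  S[A,B] = ((0.5)·(0.5) + (1.5)·(-2.5) + (1.5)·(3.5) + (-3.5)·(-1.5)) / 3 = 7/3 = 2.3333
  S[B,B] = ((0.5)·(0.5) + (-2.5)·(-2.5) + (3.5)·(3.5) + (-1.5)·(-1.5)) / 3 = 21/3 = 7

S is symmetric (S[j,i] = S[i,j]). Assembling:

S = [[5.6667, 2.3333],
 [2.3333, 7]]


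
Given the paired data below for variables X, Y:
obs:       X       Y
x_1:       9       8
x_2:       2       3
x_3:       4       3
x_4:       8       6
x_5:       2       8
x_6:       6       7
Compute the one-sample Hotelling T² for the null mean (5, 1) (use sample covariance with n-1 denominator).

Step 1 — sample mean vector:
  mean(X) = (9 + 2 + 4 + 8 + 2 + 6) / 6 = 31/6 = 5.1667
  mean(Y) = (8 + 3 + 3 + 6 + 8 + 7) / 6 = 35/6 = 5.8333
  x̄ = (5.1667, 5.8333),  deviation x̄ - mu_0 = (5.1667, 5.8333) - (5, 1) = (0.1667, 4.8333).

Step 2 — sample covariance matrix, S[i,j] = (1/(n-1)) · Σ_k (x_{k,i} - mean_i) · (x_{k,j} - mean_j), divisor n-1 = 5:
  S[X,X] = ((3.8333)·(3.8333) + (-3.1667)·(-3.1667) + (-1.1667)·(-1.1667) + (2.8333)·(2.8333) + (-3.1667)·(-3.1667) + (0.8333)·(0.8333)) / 5 = 44.8333/5 = 8.9667
  S[X,Y] = ((3.8333)·(2.1667) + (-3.1667)·(-2.8333) + (-1.1667)·(-2.8333) + (2.8333)·(0.1667) + (-3.1667)·(2.1667) + (0.8333)·(1.1667)) / 5 = 15.1667/5 = 3.0333
  S[Y,Y] = ((2.1667)·(2.1667) + (-2.8333)·(-2.8333) + (-2.8333)·(-2.8333) + (0.1667)·(0.1667) + (2.1667)·(2.1667) + (1.1667)·(1.1667)) / 5 = 26.8333/5 = 5.3667
  S = [[8.9667, 3.0333],
 [3.0333, 5.3667]].

Step 3 — invert S. det(S) = 8.9667·5.3667 - (3.0333)² = 38.92.
  S^{-1} = (1/det) · [[d, -b], [-b, a]] = [[0.1379, -0.0779],
 [-0.0779, 0.2304]].

Step 4 — quadratic form (x̄ - mu_0)^T · S^{-1} · (x̄ - mu_0):
  S^{-1} · (x̄ - mu_0) = (-0.3537, 1.1005),
  (x̄ - mu_0)^T · [...] = (0.1667)·(-0.3537) + (4.8333)·(1.1005) = 5.2604.

Step 5 — scale by n: T² = 6 · 5.2604 = 31.5622.

T² ≈ 31.5622


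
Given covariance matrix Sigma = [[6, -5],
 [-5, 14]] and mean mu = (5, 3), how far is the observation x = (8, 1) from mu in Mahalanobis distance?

Step 1 — centre the observation: (x - mu) = (3, -2).

Step 2 — invert Sigma. det(Sigma) = 6·14 - (-5)² = 59.
  Sigma^{-1} = (1/det) · [[d, -b], [-b, a]] = [[0.2373, 0.0847],
 [0.0847, 0.1017]].

Step 3 — form the quadratic (x - mu)^T · Sigma^{-1} · (x - mu):
  Sigma^{-1} · (x - mu) = (0.5424, 0.0508).
  (x - mu)^T · [Sigma^{-1} · (x - mu)] = (3)·(0.5424) + (-2)·(0.0508) = 1.5254.

Step 4 — take square root: d = √(1.5254) ≈ 1.2351.

d(x, mu) = √(1.5254) ≈ 1.2351


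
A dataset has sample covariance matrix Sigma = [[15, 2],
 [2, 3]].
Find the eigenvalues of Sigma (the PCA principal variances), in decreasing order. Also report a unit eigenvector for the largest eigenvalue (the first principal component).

Step 1 — characteristic polynomial of 2×2 Sigma:
  det(Sigma - λI) = λ² - trace · λ + det = 0.
  trace = 15 + 3 = 18, det = 15·3 - (2)² = 41.
Step 2 — discriminant:
  Δ = trace² - 4·det = 324 - 164 = 160.
Step 3 — eigenvalues:
  λ = (trace ± √Δ)/2 = (18 ± 12.6491)/2,
  λ_1 = 15.3246,  λ_2 = 2.6754.

Step 4 — unit eigenvector for λ_1: solve (Sigma - λ_1 I)v = 0. First row:
  (15 - 15.3246)·v_x + (2)·v_y = 0, i.e. (-0.3246)·v_x + (2)·v_y = 0,
  so v ∝ (b, λ_1 - a) = (2, 0.3246) = u.
  ||u|| = √((2)² + (0.3246)²) = √(4.1053) ≈ 2.0262,
  v_1 = u/||u|| ≈ (0.9871, 0.1602) (||v_1|| = 1).

λ_1 = 15.3246,  λ_2 = 2.6754;  v_1 ≈ (0.9871, 0.1602)


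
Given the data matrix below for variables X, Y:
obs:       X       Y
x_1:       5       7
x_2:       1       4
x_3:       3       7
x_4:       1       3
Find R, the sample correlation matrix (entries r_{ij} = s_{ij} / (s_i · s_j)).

Step 1 — column means:
  mean(X) = (5 + 1 + 3 + 1) / 4 = 10/4 = 2.5
  mean(Y) = (7 + 4 + 7 + 3) / 4 = 21/4 = 5.25

Step 2 — sample variances and covariances s[i,j] = (1/(n-1)) · Σ_k (x_{k,i} - mean_i) · (x_{k,j} - mean_j), with n-1 = 3:
  s[X,X] = ((2.5)·(2.5) + (-1.5)·(-1.5) + (0.5)·(0.5) + (-1.5)·(-1.5)) / 3 = 11/3 = 3.6667
  s[X,Y] = ((2.5)·(1.75) + (-1.5)·(-1.25) + (0.5)·(1.75) + (-1.5)·(-2.25)) / 3 = 10.5/3 = 3.5
  s[Y,Y] = ((1.75)·(1.75) + (-1.25)·(-1.25) + (1.75)·(1.75) + (-2.25)·(-2.25)) / 3 = 12.75/3 = 4.25
  Sample standard deviations s_i = √(s[i,i]):
  s(X) = √(3.6667) = 1.9149
  s(Y) = √(4.25) = 2.0616

Step 3 — r_{ij} = s_{ij} / (s_i · s_j):
  r[X,X] = 1 (diagonal).
  r[X,Y] = 3.5 / (1.9149 · 2.0616) = 3.5 / 3.9476 = 0.8866
  r[Y,Y] = 1 (diagonal).

R is symmetric with unit diagonal. Assembling:

R = [[1, 0.8866],
 [0.8866, 1]]


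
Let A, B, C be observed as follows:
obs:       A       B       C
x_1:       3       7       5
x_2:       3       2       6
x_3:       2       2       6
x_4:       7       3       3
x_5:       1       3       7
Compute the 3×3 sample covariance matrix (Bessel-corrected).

Step 1 — column means:
  mean(A) = (3 + 3 + 2 + 7 + 1) / 5 = 16/5 = 3.2
  mean(B) = (7 + 2 + 2 + 3 + 3) / 5 = 17/5 = 3.4
  mean(C) = (5 + 6 + 6 + 3 + 7) / 5 = 27/5 = 5.4

Step 2 — sample covariance S[i,j] = (1/(n-1)) · Σ_k (x_{k,i} - mean_i) · (x_{k,j} - mean_j), with n-1 = 4.
  S[A,A] = ((-0.2)·(-0.2) + (-0.2)·(-0.2) + (-1.2)·(-1.2) + (3.8)·(3.8) + (-2.2)·(-2.2)) / 4 = 20.8/4 = 5.2
  S[A,B] = ((-0.2)·(3.6) + (-0.2)·(-1.4) + (-1.2)·(-1.4) + (3.8)·(-0.4) + (-2.2)·(-0.4)) / 4 = 0.6/4 = 0.15
  S[A,C] = ((-0.2)·(-0.4) + (-0.2)·(0.6) + (-1.2)·(0.6) + (3.8)·(-2.4) + (-2.2)·(1.6)) / 4 = -13.4/4 = -3.35
  S[B,B] = ((3.6)·(3.6) + (-1.4)·(-1.4) + (-1.4)·(-1.4) + (-0.4)·(-0.4) + (-0.4)·(-0.4)) / 4 = 17.2/4 = 4.3
  S[B,C] = ((3.6)·(-0.4) + (-1.4)·(0.6) + (-1.4)·(0.6) + (-0.4)·(-2.4) + (-0.4)·(1.6)) / 4 = -2.8/4 = -0.7
  S[C,C] = ((-0.4)·(-0.4) + (0.6)·(0.6) + (0.6)·(0.6) + (-2.4)·(-2.4) + (1.6)·(1.6)) / 4 = 9.2/4 = 2.3

S is symmetric (S[j,i] = S[i,j]). Assembling:

S = [[5.2, 0.15, -3.35],
 [0.15, 4.3, -0.7],
 [-3.35, -0.7, 2.3]]


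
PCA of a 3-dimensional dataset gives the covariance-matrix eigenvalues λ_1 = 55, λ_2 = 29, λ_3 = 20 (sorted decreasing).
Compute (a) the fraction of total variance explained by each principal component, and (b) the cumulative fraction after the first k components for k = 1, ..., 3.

Step 1 — total variance = trace(Sigma) = Σ λ_i = 55 + 29 + 20 = 104.

Step 2 — fraction explained by component i = λ_i / Σ λ:
  PC1: 55/104 = 0.5288
  PC2: 29/104 = 0.2788
  PC3: 20/104 = 0.1923

Step 3 — cumulative fraction after k components = (λ_1 + ... + λ_k) / Σ λ:
  k = 1: 55/104 = 0.5288
  k = 2: (55 + 29)/104 = 84/104 = 0.8077
  k = 3: (55 + 29 + 20)/104 = 104/104 = 1

Summary (fraction, with percent):

explained: PC1 0.5288 (52.88%), PC2 0.2788 (27.88%), PC3 0.1923 (19.23%);  cumulative: 0.5288, 0.8077, 1


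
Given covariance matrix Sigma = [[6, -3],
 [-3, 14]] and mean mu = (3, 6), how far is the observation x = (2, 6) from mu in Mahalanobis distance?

Step 1 — centre the observation: (x - mu) = (-1, 0).

Step 2 — invert Sigma. det(Sigma) = 6·14 - (-3)² = 75.
  Sigma^{-1} = (1/det) · [[d, -b], [-b, a]] = [[0.1867, 0.04],
 [0.04, 0.08]].

Step 3 — form the quadratic (x - mu)^T · Sigma^{-1} · (x - mu):
  Sigma^{-1} · (x - mu) = (-0.1867, -0.04).
  (x - mu)^T · [Sigma^{-1} · (x - mu)] = (-1)·(-0.1867) + (0)·(-0.04) = 0.1867.

Step 4 — take square root: d = √(0.1867) ≈ 0.432.

d(x, mu) = √(0.1867) ≈ 0.432


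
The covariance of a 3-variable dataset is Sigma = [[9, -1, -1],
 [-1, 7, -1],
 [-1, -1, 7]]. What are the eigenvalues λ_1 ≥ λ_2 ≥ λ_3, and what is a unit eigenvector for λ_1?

Step 1 — characteristic polynomial p(λ) = det(λI - Sigma) = λ³ - tr·λ² + c_1·λ - det, where tr = trace, c_1 = sum of the principal 2×2 minors, det = det(Sigma):
  tr = 9 + 7 + 7 = 23,
  c_1 = (9·7 - (-1)²) + (9·7 - (-1)²) + (7·7 - (-1)²) = 62 + 62 + 48 = 172,
  det = 9·(7·7 - (-1)²) - (-1)·((-1)·7 - (-1)·(-1)) + (-1)·((-1)·(-1) - 7·(-1)) = 9·(48) - (-1)·(-8) + (-1)·(8) = 416.
  So p(λ) = λ³ - 23λ² + 172λ - 416.
Step 2 — look for an integer root (rational root theorem: any rational root is an integer divisor of 416). Testing λ = 8:
  p(8) = 512 - 1472 + 1376 - 416 = 0  ✓
  Dividing out (λ - 8): p(λ) = (λ - 8)(λ² - 15λ + 52).
Step 3 — remaining eigenvalues from the quadratic λ² - 15λ + 52 = 0:
  Δ = 15² - 4·52 = 225 - 208 = 17,  λ = (15 ± √17)/2 = (15 ± 4.1231)/2 ≈ 9.5616 or 5.4384.
  Sorted: λ_1 = 9.5616,  λ_2 = 8,  λ_3 = 5.4384  (check: sum = 23 = tr ✓).

Step 4 — unit eigenvector for λ_1 ≈ 9.5616: v spans the null space of (Sigma - λ_1 I), whose rows are
  r_1 = (-0.5616, -1, -1),  r_2 = (-1, -2.5616, -1),  r_3 = (-1, -1, -2.5616).
  v is orthogonal to every row, so take v ∝ r_1 × r_2 = ((-1)·(-1) - (-1)·(-2.5616), (-1)·(-1) - (-0.5616)·(-1), (-0.5616)·(-2.5616) - (-1)·(-1)) ≈ (-1.5616, 0.4384, 0.4384).
  Rescale (multiply by -1 so the first nonzero entry is positive): u = (1.5616, -0.4384, -0.4384).
  ||u|| = √((1.5616)² + (-0.4384)² + (-0.4384)²) = √(2.8229) ≈ 1.6802,  v_1 = u/||u|| ≈ (0.9294, -0.261, -0.261) (||v_1|| = 1).

λ_1 = 9.5616,  λ_2 = 8,  λ_3 = 5.4384;  v_1 ≈ (0.9294, -0.261, -0.261)


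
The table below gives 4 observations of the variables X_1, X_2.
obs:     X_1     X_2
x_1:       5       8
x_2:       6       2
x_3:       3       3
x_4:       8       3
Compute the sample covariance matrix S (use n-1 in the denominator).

Step 1 — column means:
  mean(X_1) = (5 + 6 + 3 + 8) / 4 = 22/4 = 5.5
  mean(X_2) = (8 + 2 + 3 + 3) / 4 = 16/4 = 4

Step 2 — sample covariance S[i,j] = (1/(n-1)) · Σ_k (x_{k,i} - mean_i) · (x_{k,j} - mean_j), with n-1 = 3.
  S[X_1,X_1] = ((-0.5)·(-0.5) + (0.5)·(0.5) + (-2.5)·(-2.5) + (2.5)·(2.5)) / 3 = 13/3 = 4.3333
  S[X_1,X_2] = ((-0.5)·(4) + (0.5)·(-2) + (-2.5)·(-1) + (2.5)·(-1)) / 3 = -3/3 = -1
  S[X_2,X_2] = ((4)·(4) + (-2)·(-2) + (-1)·(-1) + (-1)·(-1)) / 3 = 22/3 = 7.3333

S is symmetric (S[j,i] = S[i,j]). Assembling:

S = [[4.3333, -1],
 [-1, 7.3333]]


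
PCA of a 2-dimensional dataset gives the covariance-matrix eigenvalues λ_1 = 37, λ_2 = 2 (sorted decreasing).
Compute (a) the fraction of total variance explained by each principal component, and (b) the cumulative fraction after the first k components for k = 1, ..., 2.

Step 1 — total variance = trace(Sigma) = Σ λ_i = 37 + 2 = 39.

Step 2 — fraction explained by component i = λ_i / Σ λ:
  PC1: 37/39 = 0.9487
  PC2: 2/39 = 0.0513

Step 3 — cumulative fraction after k components = (λ_1 + ... + λ_k) / Σ λ:
  k = 1: 37/39 = 0.9487
  k = 2: (37 + 2)/39 = 39/39 = 1

Summary (fraction, with percent):

explained: PC1 0.9487 (94.87%), PC2 0.0513 (5.13%);  cumulative: 0.9487, 1


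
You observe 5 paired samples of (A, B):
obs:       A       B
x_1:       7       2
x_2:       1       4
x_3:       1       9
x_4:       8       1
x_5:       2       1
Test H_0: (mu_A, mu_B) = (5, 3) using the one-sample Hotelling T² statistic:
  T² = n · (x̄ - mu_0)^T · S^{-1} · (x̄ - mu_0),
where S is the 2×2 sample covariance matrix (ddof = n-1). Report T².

Step 1 — sample mean vector:
  mean(A) = (7 + 1 + 1 + 8 + 2) / 5 = 19/5 = 3.8
  mean(B) = (2 + 4 + 9 + 1 + 1) / 5 = 17/5 = 3.4
  x̄ = (3.8, 3.4),  deviation x̄ - mu_0 = (3.8, 3.4) - (5, 3) = (-1.2, 0.4).

Step 2 — sample covariance matrix, S[i,j] = (1/(n-1)) · Σ_k (x_{k,i} - mean_i) · (x_{k,j} - mean_j), divisor n-1 = 4:
  S[A,A] = ((3.2)·(3.2) + (-2.8)·(-2.8) + (-2.8)·(-2.8) + (4.2)·(4.2) + (-1.8)·(-1.8)) / 4 = 46.8/4 = 11.7
  S[A,B] = ((3.2)·(-1.4) + (-2.8)·(0.6) + (-2.8)·(5.6) + (4.2)·(-2.4) + (-1.8)·(-2.4)) / 4 = -27.6/4 = -6.9
  S[B,B] = ((-1.4)·(-1.4) + (0.6)·(0.6) + (5.6)·(5.6) + (-2.4)·(-2.4) + (-2.4)·(-2.4)) / 4 = 45.2/4 = 11.3
  S = [[11.7, -6.9],
 [-6.9, 11.3]].

Step 3 — invert S. det(S) = 11.7·11.3 - (-6.9)² = 84.6.
  S^{-1} = (1/det) · [[d, -b], [-b, a]] = [[0.1336, 0.0816],
 [0.0816, 0.1383]].

Step 4 — quadratic form (x̄ - mu_0)^T · S^{-1} · (x̄ - mu_0):
  S^{-1} · (x̄ - mu_0) = (-0.1277, -0.0426),
  (x̄ - mu_0)^T · [...] = (-1.2)·(-0.1277) + (0.4)·(-0.0426) = 0.1362.

Step 5 — scale by n: T² = 5 · 0.1362 = 0.6809.

T² ≈ 0.6809


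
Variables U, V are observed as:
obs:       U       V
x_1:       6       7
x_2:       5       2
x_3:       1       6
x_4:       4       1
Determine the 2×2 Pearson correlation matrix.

Step 1 — column means:
  mean(U) = (6 + 5 + 1 + 4) / 4 = 16/4 = 4
  mean(V) = (7 + 2 + 6 + 1) / 4 = 16/4 = 4

Step 2 — sample variances and covariances s[i,j] = (1/(n-1)) · Σ_k (x_{k,i} - mean_i) · (x_{k,j} - mean_j), with n-1 = 3:
  s[U,U] = ((2)·(2) + (1)·(1) + (-3)·(-3) + (0)·(0)) / 3 = 14/3 = 4.6667
  s[U,V] = ((2)·(3) + (1)·(-2) + (-3)·(2) + (0)·(-3)) / 3 = -2/3 = -0.6667
  s[V,V] = ((3)·(3) + (-2)·(-2) + (2)·(2) + (-3)·(-3)) / 3 = 26/3 = 8.6667
  Sample standard deviations s_i = √(s[i,i]):
  s(U) = √(4.6667) = 2.1602
  s(V) = √(8.6667) = 2.9439

Step 3 — r_{ij} = s_{ij} / (s_i · s_j):
  r[U,U] = 1 (diagonal).
  r[U,V] = -0.6667 / (2.1602 · 2.9439) = -0.6667 / 6.3596 = -0.1048
  r[V,V] = 1 (diagonal).

R is symmetric with unit diagonal. Assembling:

R = [[1, -0.1048],
 [-0.1048, 1]]


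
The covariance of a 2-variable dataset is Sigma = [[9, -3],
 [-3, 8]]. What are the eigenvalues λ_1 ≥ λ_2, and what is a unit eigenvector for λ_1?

Step 1 — characteristic polynomial of 2×2 Sigma:
  det(Sigma - λI) = λ² - trace · λ + det = 0.
  trace = 9 + 8 = 17, det = 9·8 - (-3)² = 63.
Step 2 — discriminant:
  Δ = trace² - 4·det = 289 - 252 = 37.
Step 3 — eigenvalues:
  λ = (trace ± √Δ)/2 = (17 ± 6.0828)/2,
  λ_1 = 11.5414,  λ_2 = 5.4586.

Step 4 — unit eigenvector for λ_1: solve (Sigma - λ_1 I)v = 0. First row:
  (9 - 11.5414)·v_x + (-3)·v_y = 0, i.e. (-2.5414)·v_x + (-3)·v_y = 0,
  so v ∝ (b, λ_1 - a) = (-3, 2.5414); multiply by -1 so the first entry is positive: u = (3, -2.5414).
  ||u|| = √((3)² + (-2.5414)²) = √(15.4586) ≈ 3.9317,
  v_1 = u/||u|| ≈ (0.763, -0.6464) (||v_1|| = 1).

λ_1 = 11.5414,  λ_2 = 5.4586;  v_1 ≈ (0.763, -0.6464)


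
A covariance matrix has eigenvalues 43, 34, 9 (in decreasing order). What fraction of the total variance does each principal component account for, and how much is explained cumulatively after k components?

Step 1 — total variance = trace(Sigma) = Σ λ_i = 43 + 34 + 9 = 86.

Step 2 — fraction explained by component i = λ_i / Σ λ:
  PC1: 43/86 = 0.5
  PC2: 34/86 = 0.3953
  PC3: 9/86 = 0.1047

Step 3 — cumulative fraction after k components = (λ_1 + ... + λ_k) / Σ λ:
  k = 1: 43/86 = 0.5
  k = 2: (43 + 34)/86 = 77/86 = 0.8953
  k = 3: (43 + 34 + 9)/86 = 86/86 = 1

Summary (fraction, with percent):

explained: PC1 0.5 (50%), PC2 0.3953 (39.53%), PC3 0.1047 (10.47%);  cumulative: 0.5, 0.8953, 1


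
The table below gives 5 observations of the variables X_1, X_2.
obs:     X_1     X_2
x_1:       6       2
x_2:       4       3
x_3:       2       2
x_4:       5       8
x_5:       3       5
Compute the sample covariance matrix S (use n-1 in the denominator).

Step 1 — column means:
  mean(X_1) = (6 + 4 + 2 + 5 + 3) / 5 = 20/5 = 4
  mean(X_2) = (2 + 3 + 2 + 8 + 5) / 5 = 20/5 = 4

Step 2 — sample covariance S[i,j] = (1/(n-1)) · Σ_k (x_{k,i} - mean_i) · (x_{k,j} - mean_j), with n-1 = 4.
  S[X_1,X_1] = ((2)·(2) + (0)·(0) + (-2)·(-2) + (1)·(1) + (-1)·(-1)) / 4 = 10/4 = 2.5
  S[X_1,X_2] = ((2)·(-2) + (0)·(-1) + (-2)·(-2) + (1)·(4) + (-1)·(1)) / 4 = 3/4 = 0.75
  S[X_2,X_2] = ((-2)·(-2) + (-1)·(-1) + (-2)·(-2) + (4)·(4) + (1)·(1)) / 4 = 26/4 = 6.5

S is symmetric (S[j,i] = S[i,j]). Assembling:

S = [[2.5, 0.75],
 [0.75, 6.5]]


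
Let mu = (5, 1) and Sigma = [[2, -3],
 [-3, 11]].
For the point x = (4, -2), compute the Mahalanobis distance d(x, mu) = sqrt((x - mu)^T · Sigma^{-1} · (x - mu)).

Step 1 — centre the observation: (x - mu) = (-1, -3).

Step 2 — invert Sigma. det(Sigma) = 2·11 - (-3)² = 13.
  Sigma^{-1} = (1/det) · [[d, -b], [-b, a]] = [[0.8462, 0.2308],
 [0.2308, 0.1538]].

Step 3 — form the quadratic (x - mu)^T · Sigma^{-1} · (x - mu):
  Sigma^{-1} · (x - mu) = (-1.5385, -0.6923).
  (x - mu)^T · [Sigma^{-1} · (x - mu)] = (-1)·(-1.5385) + (-3)·(-0.6923) = 3.6154.

Step 4 — take square root: d = √(3.6154) ≈ 1.9014.

d(x, mu) = √(3.6154) ≈ 1.9014


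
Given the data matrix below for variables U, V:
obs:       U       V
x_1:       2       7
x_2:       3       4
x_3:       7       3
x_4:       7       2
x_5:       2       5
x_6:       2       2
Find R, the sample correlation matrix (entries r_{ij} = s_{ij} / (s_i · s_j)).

Step 1 — column means:
  mean(U) = (2 + 3 + 7 + 7 + 2 + 2) / 6 = 23/6 = 3.8333
  mean(V) = (7 + 4 + 3 + 2 + 5 + 2) / 6 = 23/6 = 3.8333

Step 2 — sample variances and covariances s[i,j] = (1/(n-1)) · Σ_k (x_{k,i} - mean_i) · (x_{k,j} - mean_j), with n-1 = 5:
  s[U,U] = ((-1.8333)·(-1.8333) + (-0.8333)·(-0.8333) + (3.1667)·(3.1667) + (3.1667)·(3.1667) + (-1.8333)·(-1.8333) + (-1.8333)·(-1.8333)) / 5 = 30.8333/5 = 6.1667
  s[U,V] = ((-1.8333)·(3.1667) + (-0.8333)·(0.1667) + (3.1667)·(-0.8333) + (3.1667)·(-1.8333) + (-1.8333)·(1.1667) + (-1.8333)·(-1.8333)) / 5 = -13.1667/5 = -2.6333
  s[V,V] = ((3.1667)·(3.1667) + (0.1667)·(0.1667) + (-0.8333)·(-0.8333) + (-1.8333)·(-1.8333) + (1.1667)·(1.1667) + (-1.8333)·(-1.8333)) / 5 = 18.8333/5 = 3.7667
  Sample standard deviations s_i = √(s[i,i]):
  s(U) = √(6.1667) = 2.4833
  s(V) = √(3.7667) = 1.9408

Step 3 — r_{ij} = s_{ij} / (s_i · s_j):
  r[U,U] = 1 (diagonal).
  r[U,V] = -2.6333 / (2.4833 · 1.9408) = -2.6333 / 4.8195 = -0.5464
  r[V,V] = 1 (diagonal).

R is symmetric with unit diagonal. Assembling:

R = [[1, -0.5464],
 [-0.5464, 1]]


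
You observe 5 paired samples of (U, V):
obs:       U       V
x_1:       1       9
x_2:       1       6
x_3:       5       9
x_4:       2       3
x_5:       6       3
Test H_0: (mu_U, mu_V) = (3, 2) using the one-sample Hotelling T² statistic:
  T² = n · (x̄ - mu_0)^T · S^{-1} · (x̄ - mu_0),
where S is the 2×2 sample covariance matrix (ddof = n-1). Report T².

Step 1 — sample mean vector:
  mean(U) = (1 + 1 + 5 + 2 + 6) / 5 = 15/5 = 3
  mean(V) = (9 + 6 + 9 + 3 + 3) / 5 = 30/5 = 6
  x̄ = (3, 6),  deviation x̄ - mu_0 = (3, 6) - (3, 2) = (0, 4).

Step 2 — sample covariance matrix, S[i,j] = (1/(n-1)) · Σ_k (x_{k,i} - mean_i) · (x_{k,j} - mean_j), divisor n-1 = 4:
  S[U,U] = ((-2)·(-2) + (-2)·(-2) + (2)·(2) + (-1)·(-1) + (3)·(3)) / 4 = 22/4 = 5.5
  S[U,V] = ((-2)·(3) + (-2)·(0) + (2)·(3) + (-1)·(-3) + (3)·(-3)) / 4 = -6/4 = -1.5
  S[V,V] = ((3)·(3) + (0)·(0) + (3)·(3) + (-3)·(-3) + (-3)·(-3)) / 4 = 36/4 = 9
  S = [[5.5, -1.5],
 [-1.5, 9]].

Step 3 — invert S. det(S) = 5.5·9 - (-1.5)² = 47.25.
  S^{-1} = (1/det) · [[d, -b], [-b, a]] = [[0.1905, 0.0317],
 [0.0317, 0.1164]].

Step 4 — quadratic form (x̄ - mu_0)^T · S^{-1} · (x̄ - mu_0):
  S^{-1} · (x̄ - mu_0) = (0.127, 0.4656),
  (x̄ - mu_0)^T · [...] = (0)·(0.127) + (4)·(0.4656) = 1.8624.

Step 5 — scale by n: T² = 5 · 1.8624 = 9.3122.

T² ≈ 9.3122


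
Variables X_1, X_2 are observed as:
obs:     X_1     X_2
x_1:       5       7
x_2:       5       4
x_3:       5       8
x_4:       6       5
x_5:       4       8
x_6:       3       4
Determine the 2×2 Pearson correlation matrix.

Step 1 — column means:
  mean(X_1) = (5 + 5 + 5 + 6 + 4 + 3) / 6 = 28/6 = 4.6667
  mean(X_2) = (7 + 4 + 8 + 5 + 8 + 4) / 6 = 36/6 = 6

Step 2 — sample variances and covariances s[i,j] = (1/(n-1)) · Σ_k (x_{k,i} - mean_i) · (x_{k,j} - mean_j), with n-1 = 5:
  s[X_1,X_1] = ((0.3333)·(0.3333) + (0.3333)·(0.3333) + (0.3333)·(0.3333) + (1.3333)·(1.3333) + (-0.6667)·(-0.6667) + (-1.6667)·(-1.6667)) / 5 = 5.3333/5 = 1.0667
  s[X_1,X_2] = ((0.3333)·(1) + (0.3333)·(-2) + (0.3333)·(2) + (1.3333)·(-1) + (-0.6667)·(2) + (-1.6667)·(-2)) / 5 = 1/5 = 0.2
  s[X_2,X_2] = ((1)·(1) + (-2)·(-2) + (2)·(2) + (-1)·(-1) + (2)·(2) + (-2)·(-2)) / 5 = 18/5 = 3.6
  Sample standard deviations s_i = √(s[i,i]):
  s(X_1) = √(1.0667) = 1.0328
  s(X_2) = √(3.6) = 1.8974

Step 3 — r_{ij} = s_{ij} / (s_i · s_j):
  r[X_1,X_1] = 1 (diagonal).
  r[X_1,X_2] = 0.2 / (1.0328 · 1.8974) = 0.2 / 1.9596 = 0.1021
  r[X_2,X_2] = 1 (diagonal).

R is symmetric with unit diagonal. Assembling:

R = [[1, 0.1021],
 [0.1021, 1]]


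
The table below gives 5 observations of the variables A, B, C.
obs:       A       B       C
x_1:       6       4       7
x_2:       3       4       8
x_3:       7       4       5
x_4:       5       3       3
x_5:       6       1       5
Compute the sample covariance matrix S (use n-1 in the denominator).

Step 1 — column means:
  mean(A) = (6 + 3 + 7 + 5 + 6) / 5 = 27/5 = 5.4
  mean(B) = (4 + 4 + 4 + 3 + 1) / 5 = 16/5 = 3.2
  mean(C) = (7 + 8 + 5 + 3 + 5) / 5 = 28/5 = 5.6

Step 2 — sample covariance S[i,j] = (1/(n-1)) · Σ_k (x_{k,i} - mean_i) · (x_{k,j} - mean_j), with n-1 = 4.
  S[A,A] = ((0.6)·(0.6) + (-2.4)·(-2.4) + (1.6)·(1.6) + (-0.4)·(-0.4) + (0.6)·(0.6)) / 4 = 9.2/4 = 2.3
  S[A,B] = ((0.6)·(0.8) + (-2.4)·(0.8) + (1.6)·(0.8) + (-0.4)·(-0.2) + (0.6)·(-2.2)) / 4 = -1.4/4 = -0.35
  S[A,C] = ((0.6)·(1.4) + (-2.4)·(2.4) + (1.6)·(-0.6) + (-0.4)·(-2.6) + (0.6)·(-0.6)) / 4 = -5.2/4 = -1.3
  S[B,B] = ((0.8)·(0.8) + (0.8)·(0.8) + (0.8)·(0.8) + (-0.2)·(-0.2) + (-2.2)·(-2.2)) / 4 = 6.8/4 = 1.7
  S[B,C] = ((0.8)·(1.4) + (0.8)·(2.4) + (0.8)·(-0.6) + (-0.2)·(-2.6) + (-2.2)·(-0.6)) / 4 = 4.4/4 = 1.1
  S[C,C] = ((1.4)·(1.4) + (2.4)·(2.4) + (-0.6)·(-0.6) + (-2.6)·(-2.6) + (-0.6)·(-0.6)) / 4 = 15.2/4 = 3.8

S is symmetric (S[j,i] = S[i,j]). Assembling:

S = [[2.3, -0.35, -1.3],
 [-0.35, 1.7, 1.1],
 [-1.3, 1.1, 3.8]]


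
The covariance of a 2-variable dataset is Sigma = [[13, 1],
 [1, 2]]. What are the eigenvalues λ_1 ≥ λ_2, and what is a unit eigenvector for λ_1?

Step 1 — characteristic polynomial of 2×2 Sigma:
  det(Sigma - λI) = λ² - trace · λ + det = 0.
  trace = 13 + 2 = 15, det = 13·2 - (1)² = 25.
Step 2 — discriminant:
  Δ = trace² - 4·det = 225 - 100 = 125.
Step 3 — eigenvalues:
  λ = (trace ± √Δ)/2 = (15 ± 11.1803)/2,
  λ_1 = 13.0902,  λ_2 = 1.9098.

Step 4 — unit eigenvector for λ_1: solve (Sigma - λ_1 I)v = 0. First row:
  (13 - 13.0902)·v_x + (1)·v_y = 0, i.e. (-0.0902)·v_x + (1)·v_y = 0,
  so v ∝ (b, λ_1 - a) = (1, 0.0902) = u.
  ||u|| = √((1)² + (0.0902)²) = √(1.0081) ≈ 1.0041,
  v_1 = u/||u|| ≈ (0.996, 0.0898) (||v_1|| = 1).

λ_1 = 13.0902,  λ_2 = 1.9098;  v_1 ≈ (0.996, 0.0898)


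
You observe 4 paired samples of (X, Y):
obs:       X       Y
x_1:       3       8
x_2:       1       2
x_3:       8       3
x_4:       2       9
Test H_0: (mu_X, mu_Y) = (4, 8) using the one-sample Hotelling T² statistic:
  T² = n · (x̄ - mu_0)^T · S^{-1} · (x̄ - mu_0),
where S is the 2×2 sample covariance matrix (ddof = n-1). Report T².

Step 1 — sample mean vector:
  mean(X) = (3 + 1 + 8 + 2) / 4 = 14/4 = 3.5
  mean(Y) = (8 + 2 + 3 + 9) / 4 = 22/4 = 5.5
  x̄ = (3.5, 5.5),  deviation x̄ - mu_0 = (3.5, 5.5) - (4, 8) = (-0.5, -2.5).

Step 2 — sample covariance matrix, S[i,j] = (1/(n-1)) · Σ_k (x_{k,i} - mean_i) · (x_{k,j} - mean_j), divisor n-1 = 3:
  S[X,X] = ((-0.5)·(-0.5) + (-2.5)·(-2.5) + (4.5)·(4.5) + (-1.5)·(-1.5)) / 3 = 29/3 = 9.6667
  S[X,Y] = ((-0.5)·(2.5) + (-2.5)·(-3.5) + (4.5)·(-2.5) + (-1.5)·(3.5)) / 3 = -9/3 = -3
  S[Y,Y] = ((2.5)·(2.5) + (-3.5)·(-3.5) + (-2.5)·(-2.5) + (3.5)·(3.5)) / 3 = 37/3 = 12.3333
  S = [[9.6667, -3],
 [-3, 12.3333]].

Step 3 — invert S. det(S) = 9.6667·12.3333 - (-3)² = 110.2222.
  S^{-1} = (1/det) · [[d, -b], [-b, a]] = [[0.1119, 0.0272],
 [0.0272, 0.0877]].

Step 4 — quadratic form (x̄ - mu_0)^T · S^{-1} · (x̄ - mu_0):
  S^{-1} · (x̄ - mu_0) = (-0.124, -0.2329),
  (x̄ - mu_0)^T · [...] = (-0.5)·(-0.124) + (-2.5)·(-0.2329) = 0.6442.

Step 5 — scale by n: T² = 4 · 0.6442 = 2.5766.

T² ≈ 2.5766


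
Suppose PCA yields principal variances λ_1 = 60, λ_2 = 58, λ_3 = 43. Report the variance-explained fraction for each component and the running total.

Step 1 — total variance = trace(Sigma) = Σ λ_i = 60 + 58 + 43 = 161.

Step 2 — fraction explained by component i = λ_i / Σ λ:
  PC1: 60/161 = 0.3727
  PC2: 58/161 = 0.3602
  PC3: 43/161 = 0.2671

Step 3 — cumulative fraction after k components = (λ_1 + ... + λ_k) / Σ λ:
  k = 1: 60/161 = 0.3727
  k = 2: (60 + 58)/161 = 118/161 = 0.7329
  k = 3: (60 + 58 + 43)/161 = 161/161 = 1

Summary (fraction, with percent):

explained: PC1 0.3727 (37.27%), PC2 0.3602 (36.02%), PC3 0.2671 (26.71%);  cumulative: 0.3727, 0.7329, 1


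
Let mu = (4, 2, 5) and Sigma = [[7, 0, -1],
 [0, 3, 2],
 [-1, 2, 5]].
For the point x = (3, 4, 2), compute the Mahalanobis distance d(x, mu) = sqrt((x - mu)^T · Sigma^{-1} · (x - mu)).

Step 1 — centre the observation: (x - mu) = (-1, 2, -3).

Step 2 — invert Sigma (cofactor / det for 3×3, or solve directly):
  Sigma^{-1} = [[0.1486, -0.027, 0.0405],
 [-0.027, 0.4595, -0.1892],
 [0.0405, -0.1892, 0.2838]].

Step 3 — form the quadratic (x - mu)^T · Sigma^{-1} · (x - mu):
  Sigma^{-1} · (x - mu) = (-0.3243, 1.5135, -1.2703).
  (x - mu)^T · [Sigma^{-1} · (x - mu)] = (-1)·(-0.3243) + (2)·(1.5135) + (-3)·(-1.2703) = 7.1622.

Step 4 — take square root: d = √(7.1622) ≈ 2.6762.

d(x, mu) = √(7.1622) ≈ 2.6762


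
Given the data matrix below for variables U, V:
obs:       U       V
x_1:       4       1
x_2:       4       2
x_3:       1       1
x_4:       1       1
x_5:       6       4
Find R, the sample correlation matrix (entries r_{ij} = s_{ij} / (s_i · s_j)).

Step 1 — column means:
  mean(U) = (4 + 4 + 1 + 1 + 6) / 5 = 16/5 = 3.2
  mean(V) = (1 + 2 + 1 + 1 + 4) / 5 = 9/5 = 1.8

Step 2 — sample variances and covariances s[i,j] = (1/(n-1)) · Σ_k (x_{k,i} - mean_i) · (x_{k,j} - mean_j), with n-1 = 4:
  s[U,U] = ((0.8)·(0.8) + (0.8)·(0.8) + (-2.2)·(-2.2) + (-2.2)·(-2.2) + (2.8)·(2.8)) / 4 = 18.8/4 = 4.7
  s[U,V] = ((0.8)·(-0.8) + (0.8)·(0.2) + (-2.2)·(-0.8) + (-2.2)·(-0.8) + (2.8)·(2.2)) / 4 = 9.2/4 = 2.3
  s[V,V] = ((-0.8)·(-0.8) + (0.2)·(0.2) + (-0.8)·(-0.8) + (-0.8)·(-0.8) + (2.2)·(2.2)) / 4 = 6.8/4 = 1.7
  Sample standard deviations s_i = √(s[i,i]):
  s(U) = √(4.7) = 2.1679
  s(V) = √(1.7) = 1.3038

Step 3 — r_{ij} = s_{ij} / (s_i · s_j):
  r[U,U] = 1 (diagonal).
  r[U,V] = 2.3 / (2.1679 · 1.3038) = 2.3 / 2.8267 = 0.8137
  r[V,V] = 1 (diagonal).

R is symmetric with unit diagonal. Assembling:

R = [[1, 0.8137],
 [0.8137, 1]]


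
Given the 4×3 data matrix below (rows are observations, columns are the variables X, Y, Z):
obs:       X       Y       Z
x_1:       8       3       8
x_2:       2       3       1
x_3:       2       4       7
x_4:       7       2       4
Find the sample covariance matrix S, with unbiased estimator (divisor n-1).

Step 1 — column means:
  mean(X) = (8 + 2 + 2 + 7) / 4 = 19/4 = 4.75
  mean(Y) = (3 + 3 + 4 + 2) / 4 = 12/4 = 3
  mean(Z) = (8 + 1 + 7 + 4) / 4 = 20/4 = 5

Step 2 — sample covariance S[i,j] = (1/(n-1)) · Σ_k (x_{k,i} - mean_i) · (x_{k,j} - mean_j), with n-1 = 3.
  S[X,X] = ((3.25)·(3.25) + (-2.75)·(-2.75) + (-2.75)·(-2.75) + (2.25)·(2.25)) / 3 = 30.75/3 = 10.25
  S[X,Y] = ((3.25)·(0) + (-2.75)·(0) + (-2.75)·(1) + (2.25)·(-1)) / 3 = -5/3 = -1.6667
  S[X,Z] = ((3.25)·(3) + (-2.75)·(-4) + (-2.75)·(2) + (2.25)·(-1)) / 3 = 13/3 = 4.3333
  S[Y,Y] = ((0)·(0) + (0)·(0) + (1)·(1) + (-1)·(-1)) / 3 = 2/3 = 0.6667
  S[Y,Z] = ((0)·(3) + (0)·(-4) + (1)·(2) + (-1)·(-1)) / 3 = 3/3 = 1
  S[Z,Z] = ((3)·(3) + (-4)·(-4) + (2)·(2) + (-1)·(-1)) / 3 = 30/3 = 10

S is symmetric (S[j,i] = S[i,j]). Assembling:

S = [[10.25, -1.6667, 4.3333],
 [-1.6667, 0.6667, 1],
 [4.3333, 1, 10]]
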